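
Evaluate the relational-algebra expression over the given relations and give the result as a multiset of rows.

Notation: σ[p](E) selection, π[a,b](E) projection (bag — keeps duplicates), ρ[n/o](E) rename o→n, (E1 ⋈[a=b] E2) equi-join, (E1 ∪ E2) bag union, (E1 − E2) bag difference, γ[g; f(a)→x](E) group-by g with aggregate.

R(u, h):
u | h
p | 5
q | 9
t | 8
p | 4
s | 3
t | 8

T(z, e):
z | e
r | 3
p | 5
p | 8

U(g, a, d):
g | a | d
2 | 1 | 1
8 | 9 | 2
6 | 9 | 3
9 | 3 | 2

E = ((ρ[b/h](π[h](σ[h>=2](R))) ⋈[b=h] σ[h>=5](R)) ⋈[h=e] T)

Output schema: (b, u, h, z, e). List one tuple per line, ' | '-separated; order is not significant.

Stepwise |·|:
  R → 6
  σ[h>=2](R) → 6
  π[h](σ[h>=2](R)) → 6
  ρ[b/h](π[h](σ[h>=2](R))) → 6
  R → 6
  σ[h>=5](R) → 4
  (ρ[b/h](π[h](σ[h>=2](R))) ⋈[b=h] σ[h>=5](R)) → 6
  T → 3
  ((ρ[b/h](π[h](σ[h>=2](R))) ⋈[b=h] σ[h>=5](R)) ⋈[h=e] T) → 5

== RESULT ==
b | u | h | z | e
5 | p | 5 | p | 5
8 | t | 8 | p | 8
8 | t | 8 | p | 8
8 | t | 8 | p | 8
8 | t | 8 | p | 8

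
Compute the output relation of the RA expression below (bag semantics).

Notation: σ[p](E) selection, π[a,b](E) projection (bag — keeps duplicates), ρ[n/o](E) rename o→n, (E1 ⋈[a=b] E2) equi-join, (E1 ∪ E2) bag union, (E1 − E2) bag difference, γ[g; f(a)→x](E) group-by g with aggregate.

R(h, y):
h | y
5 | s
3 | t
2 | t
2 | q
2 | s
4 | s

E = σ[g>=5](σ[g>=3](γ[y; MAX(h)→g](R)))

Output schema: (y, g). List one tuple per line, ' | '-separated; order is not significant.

Per-node cardinality:
  R → 6
  γ[y; MAX(h)→g](R) → 3
  σ[g>=3](γ[y; MAX(h)→g](R)) → 2
  σ[g>=5](σ[g>=3](γ[y; MAX(h)→g](R))) → 1

== RESULT ==
y | g
s | 5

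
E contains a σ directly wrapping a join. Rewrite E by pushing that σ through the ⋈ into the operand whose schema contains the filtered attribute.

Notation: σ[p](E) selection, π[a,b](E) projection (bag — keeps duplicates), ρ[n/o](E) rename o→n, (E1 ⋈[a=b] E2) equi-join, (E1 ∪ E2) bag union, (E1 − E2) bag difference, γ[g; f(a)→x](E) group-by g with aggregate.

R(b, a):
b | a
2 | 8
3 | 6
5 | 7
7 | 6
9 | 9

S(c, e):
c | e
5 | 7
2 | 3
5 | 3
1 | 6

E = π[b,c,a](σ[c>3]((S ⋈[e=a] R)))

σ filters on c, owned by the left side.
E' = π[b,c,a]((σ[c>3](S) ⋈[e=a] R))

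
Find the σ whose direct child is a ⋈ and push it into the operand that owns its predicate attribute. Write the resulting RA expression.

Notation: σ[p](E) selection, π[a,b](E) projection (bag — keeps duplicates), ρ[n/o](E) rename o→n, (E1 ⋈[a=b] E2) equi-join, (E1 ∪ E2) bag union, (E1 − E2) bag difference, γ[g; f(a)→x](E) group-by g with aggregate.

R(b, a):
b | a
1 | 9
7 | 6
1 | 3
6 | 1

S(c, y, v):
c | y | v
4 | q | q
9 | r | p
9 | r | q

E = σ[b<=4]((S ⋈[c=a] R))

σ filters on b, owned by the right side.
E' = (S ⋈[c=a] σ[b<=4](R))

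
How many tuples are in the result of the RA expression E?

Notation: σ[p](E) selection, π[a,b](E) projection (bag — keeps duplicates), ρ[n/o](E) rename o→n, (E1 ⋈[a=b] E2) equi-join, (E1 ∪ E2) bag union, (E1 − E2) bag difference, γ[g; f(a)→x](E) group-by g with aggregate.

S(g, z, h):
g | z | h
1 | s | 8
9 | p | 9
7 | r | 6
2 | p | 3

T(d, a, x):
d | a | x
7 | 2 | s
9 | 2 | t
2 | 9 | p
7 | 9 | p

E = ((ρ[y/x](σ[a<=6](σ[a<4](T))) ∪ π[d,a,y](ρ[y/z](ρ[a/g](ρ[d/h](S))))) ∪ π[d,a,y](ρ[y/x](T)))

Stepwise |·|:
  T → 4
  σ[a<4](T) → 2
  σ[a<=6](σ[a<4](T)) → 2
  ρ[y/x](σ[a<=6](σ[a<4](T))) → 2
  S → 4
  ρ[d/h](S) → 4
  ρ[a/g](ρ[d/h](S)) → 4
  ρ[y/z](ρ[a/g](ρ[d/h](S))) → 4
  π[d,a,y](ρ[y/z](ρ[a/g](ρ[d/h](S)))) → 4
  (ρ[y/x](σ[a<=6](σ[a<4](T))) ∪ π[d,a,y](ρ[y/z](ρ[a/g](ρ[d/h](S))))) → 6
  T → 4
  ρ[y/x](T) → 4
  π[d,a,y](ρ[y/x](T)) → 4
  ((ρ[y/x](σ[a<=6](σ[a<4](T))) ∪ π[d,a,y](ρ[y/z](ρ[a/g](ρ[d/h](S))))) ∪ π[d,a,y](ρ[y/x](T))) → 10

|E| = 10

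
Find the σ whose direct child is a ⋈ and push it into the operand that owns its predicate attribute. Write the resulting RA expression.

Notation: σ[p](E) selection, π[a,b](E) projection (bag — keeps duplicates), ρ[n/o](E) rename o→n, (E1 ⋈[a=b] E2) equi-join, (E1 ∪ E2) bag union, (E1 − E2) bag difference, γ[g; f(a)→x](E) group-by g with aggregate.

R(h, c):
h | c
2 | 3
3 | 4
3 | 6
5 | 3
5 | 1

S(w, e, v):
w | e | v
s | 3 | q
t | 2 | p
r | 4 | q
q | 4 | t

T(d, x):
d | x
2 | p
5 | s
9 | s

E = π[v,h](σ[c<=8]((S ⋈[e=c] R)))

σ filters on c, owned by the right side.
E' = π[v,h]((S ⋈[e=c] σ[c<=8](R)))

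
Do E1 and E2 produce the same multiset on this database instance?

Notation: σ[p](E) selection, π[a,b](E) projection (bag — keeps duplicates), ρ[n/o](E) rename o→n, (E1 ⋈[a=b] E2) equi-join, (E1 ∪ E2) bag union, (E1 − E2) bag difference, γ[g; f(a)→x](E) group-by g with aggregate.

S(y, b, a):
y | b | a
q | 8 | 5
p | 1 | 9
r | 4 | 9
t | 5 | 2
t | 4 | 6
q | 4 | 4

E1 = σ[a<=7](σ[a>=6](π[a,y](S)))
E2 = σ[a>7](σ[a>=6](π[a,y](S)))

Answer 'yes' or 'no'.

E1 row counts bottom-up:
  S → 6
  π[a,y](S) → 6
  σ[a>=6](π[a,y](S)) → 3
  σ[a<=7](σ[a>=6](π[a,y](S))) → 1
E2 row counts bottom-up:
  S → 6
  π[a,y](S) → 6
  σ[a>=6](π[a,y](S)) → 3
  σ[a>7](σ[a>=6](π[a,y](S))) → 2

E1 result:
a | y
6 | t
E2 result:
a | y
9 | p
9 | r
Witness: (9, 'r') appears 0× in E1 but 1× in E2.

no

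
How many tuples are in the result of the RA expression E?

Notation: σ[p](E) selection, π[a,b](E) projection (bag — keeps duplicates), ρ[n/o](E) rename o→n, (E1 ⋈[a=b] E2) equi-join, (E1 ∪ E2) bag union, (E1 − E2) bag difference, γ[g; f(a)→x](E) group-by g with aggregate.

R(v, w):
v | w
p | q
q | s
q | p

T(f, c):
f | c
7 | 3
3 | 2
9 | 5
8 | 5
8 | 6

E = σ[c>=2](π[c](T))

Subexpression sizes:
  T → 5
  π[c](T) → 5
  σ[c>=2](π[c](T)) → 5

|E| = 5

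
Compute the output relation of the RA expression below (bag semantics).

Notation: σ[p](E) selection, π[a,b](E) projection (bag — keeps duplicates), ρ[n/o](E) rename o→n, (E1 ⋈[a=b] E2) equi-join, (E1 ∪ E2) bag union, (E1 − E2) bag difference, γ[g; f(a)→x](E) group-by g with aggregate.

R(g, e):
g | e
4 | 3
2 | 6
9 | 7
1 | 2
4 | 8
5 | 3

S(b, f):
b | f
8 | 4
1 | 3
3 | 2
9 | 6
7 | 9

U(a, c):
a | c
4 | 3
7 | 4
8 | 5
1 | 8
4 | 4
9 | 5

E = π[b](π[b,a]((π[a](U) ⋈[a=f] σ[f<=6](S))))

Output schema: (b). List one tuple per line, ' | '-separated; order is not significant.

Stepwise |·|:
  U → 6
  π[a](U) → 6
  S → 5
  σ[f<=6](S) → 4
  (π[a](U) ⋈[a=f] σ[f<=6](S)) → 2
  π[b,a]((π[a](U) ⋈[a=f] σ[f<=6](S))) → 2
  π[b](π[b,a]((π[a](U) ⋈[a=f] σ[f<=6](S)))) → 2

== RESULT ==
b
8
8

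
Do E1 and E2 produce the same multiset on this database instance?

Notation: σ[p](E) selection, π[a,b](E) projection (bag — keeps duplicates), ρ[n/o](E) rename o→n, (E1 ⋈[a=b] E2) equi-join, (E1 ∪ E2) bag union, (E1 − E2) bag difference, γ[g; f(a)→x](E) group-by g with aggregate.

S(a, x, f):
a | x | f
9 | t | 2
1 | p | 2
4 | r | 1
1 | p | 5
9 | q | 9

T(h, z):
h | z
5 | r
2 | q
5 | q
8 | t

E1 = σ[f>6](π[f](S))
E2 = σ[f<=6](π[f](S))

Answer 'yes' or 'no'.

E1 per-node cardinality:
  S → 5
  π[f](S) → 5
  σ[f>6](π[f](S)) → 1
E2 per-node cardinality:
  S → 5
  π[f](S) → 5
  σ[f<=6](π[f](S)) → 4

E1 result:
f
9
E2 result:
f
1
2
2
5
Witness: (1,) appears 0× in E1 but 1× in E2.

no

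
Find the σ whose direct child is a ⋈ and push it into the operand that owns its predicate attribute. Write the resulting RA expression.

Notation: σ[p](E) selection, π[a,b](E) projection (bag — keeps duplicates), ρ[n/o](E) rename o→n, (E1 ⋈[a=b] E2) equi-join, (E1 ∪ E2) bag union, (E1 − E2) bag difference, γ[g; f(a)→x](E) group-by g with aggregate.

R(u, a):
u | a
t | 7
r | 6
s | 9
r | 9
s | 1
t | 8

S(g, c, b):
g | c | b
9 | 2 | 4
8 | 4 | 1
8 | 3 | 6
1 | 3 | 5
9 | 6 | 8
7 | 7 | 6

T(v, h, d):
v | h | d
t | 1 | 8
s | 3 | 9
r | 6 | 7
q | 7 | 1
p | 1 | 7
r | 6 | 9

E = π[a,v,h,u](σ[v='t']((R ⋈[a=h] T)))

σ filters on v, owned by the right side.
E' = π[a,v,h,u]((R ⋈[a=h] σ[v='t'](T)))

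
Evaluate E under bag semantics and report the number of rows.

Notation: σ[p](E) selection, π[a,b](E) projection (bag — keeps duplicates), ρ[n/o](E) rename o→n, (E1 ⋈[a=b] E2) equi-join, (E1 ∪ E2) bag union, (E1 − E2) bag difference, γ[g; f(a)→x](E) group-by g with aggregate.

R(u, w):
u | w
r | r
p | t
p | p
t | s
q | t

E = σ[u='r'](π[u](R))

Subexpression sizes:
  R → 5
  π[u](R) → 5
  σ[u='r'](π[u](R)) → 1

|E| = 1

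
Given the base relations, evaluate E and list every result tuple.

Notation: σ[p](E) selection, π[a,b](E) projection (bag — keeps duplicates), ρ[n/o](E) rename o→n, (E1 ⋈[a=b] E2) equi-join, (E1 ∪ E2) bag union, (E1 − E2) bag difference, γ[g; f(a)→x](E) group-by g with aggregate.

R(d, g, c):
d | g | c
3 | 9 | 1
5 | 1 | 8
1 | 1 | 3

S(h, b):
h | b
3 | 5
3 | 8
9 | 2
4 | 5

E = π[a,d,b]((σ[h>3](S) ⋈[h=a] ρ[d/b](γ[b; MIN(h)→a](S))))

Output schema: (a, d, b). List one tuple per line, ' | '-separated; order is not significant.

Stepwise |·|:
  S → 4
  σ[h>3](S) → 2
  S → 4
  γ[b; MIN(h)→a](S) → 3
  ρ[d/b](γ[b; MIN(h)→a](S)) → 3
  (σ[h>3](S) ⋈[h=a] ρ[d/b](γ[b; MIN(h)→a](S))) → 1
  π[a,d,b]((σ[h>3](S) ⋈[h=a] ρ[d/b](γ[b; MIN(h)→a](S)))) → 1

== RESULT ==
a | d | b
9 | 2 | 2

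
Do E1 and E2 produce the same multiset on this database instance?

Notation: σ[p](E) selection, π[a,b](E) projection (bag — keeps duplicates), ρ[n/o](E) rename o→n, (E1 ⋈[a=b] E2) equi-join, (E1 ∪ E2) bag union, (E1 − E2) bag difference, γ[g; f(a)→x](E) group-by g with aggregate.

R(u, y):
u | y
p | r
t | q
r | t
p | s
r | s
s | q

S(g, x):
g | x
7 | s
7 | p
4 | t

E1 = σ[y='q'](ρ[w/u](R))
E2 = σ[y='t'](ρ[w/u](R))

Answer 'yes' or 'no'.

E1 per-node cardinality:
  R → 6
  ρ[w/u](R) → 6
  σ[y='q'](ρ[w/u](R)) → 2
E2 per-node cardinality:
  R → 6
  ρ[w/u](R) → 6
  σ[y='t'](ρ[w/u](R)) → 1

E1 result:
w | y
s | q
t | q
E2 result:
w | y
r | t
Witness: ('r', 't') appears 0× in E1 but 1× in E2.

no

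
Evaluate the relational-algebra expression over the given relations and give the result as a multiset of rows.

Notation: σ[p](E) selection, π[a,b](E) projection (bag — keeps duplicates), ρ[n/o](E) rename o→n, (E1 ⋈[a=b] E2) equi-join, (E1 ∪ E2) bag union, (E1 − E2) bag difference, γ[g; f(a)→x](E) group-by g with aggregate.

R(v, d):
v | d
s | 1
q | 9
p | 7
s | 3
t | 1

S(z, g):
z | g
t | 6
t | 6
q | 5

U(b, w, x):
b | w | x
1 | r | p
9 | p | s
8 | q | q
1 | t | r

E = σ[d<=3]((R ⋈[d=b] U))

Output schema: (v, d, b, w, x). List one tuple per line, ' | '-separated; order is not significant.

Stepwise |·|:
  R → 5
  U → 4
  (R ⋈[d=b] U) → 5
  σ[d<=3]((R ⋈[d=b] U)) → 4

== RESULT ==
v | d | b | w | x
s | 1 | 1 | r | p
s | 1 | 1 | t | r
t | 1 | 1 | r | p
t | 1 | 1 | t | r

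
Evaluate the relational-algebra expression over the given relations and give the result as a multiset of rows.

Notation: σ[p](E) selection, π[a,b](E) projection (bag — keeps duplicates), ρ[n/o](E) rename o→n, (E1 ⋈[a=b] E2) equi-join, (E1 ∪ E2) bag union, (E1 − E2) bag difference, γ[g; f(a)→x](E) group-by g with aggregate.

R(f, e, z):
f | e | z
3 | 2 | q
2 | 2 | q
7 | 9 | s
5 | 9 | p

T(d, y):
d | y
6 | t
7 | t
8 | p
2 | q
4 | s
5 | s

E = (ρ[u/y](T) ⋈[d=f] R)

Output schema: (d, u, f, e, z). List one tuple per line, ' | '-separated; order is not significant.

Stepwise |·|:
  T → 6
  ρ[u/y](T) → 6
  R → 4
  (ρ[u/y](T) ⋈[d=f] R) → 3

== RESULT ==
d | u | f | e | z
2 | q | 2 | 2 | q
5 | s | 5 | 9 | p
7 | t | 7 | 9 | s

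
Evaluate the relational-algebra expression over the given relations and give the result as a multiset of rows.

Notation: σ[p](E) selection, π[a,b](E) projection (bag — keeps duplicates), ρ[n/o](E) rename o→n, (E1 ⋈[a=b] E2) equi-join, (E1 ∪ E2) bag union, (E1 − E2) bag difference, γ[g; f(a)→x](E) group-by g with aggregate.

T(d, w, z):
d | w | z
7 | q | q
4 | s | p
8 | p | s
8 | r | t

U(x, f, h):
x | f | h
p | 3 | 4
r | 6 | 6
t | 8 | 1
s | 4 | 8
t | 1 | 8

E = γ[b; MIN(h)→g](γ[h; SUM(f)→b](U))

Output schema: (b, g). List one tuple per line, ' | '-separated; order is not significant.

Row counts bottom-up:
  U → 5
  γ[h; SUM(f)→b](U) → 4
  γ[b; MIN(h)→g](γ[h; SUM(f)→b](U)) → 4

== RESULT ==
b | g
3 | 4
5 | 8
6 | 6
8 | 1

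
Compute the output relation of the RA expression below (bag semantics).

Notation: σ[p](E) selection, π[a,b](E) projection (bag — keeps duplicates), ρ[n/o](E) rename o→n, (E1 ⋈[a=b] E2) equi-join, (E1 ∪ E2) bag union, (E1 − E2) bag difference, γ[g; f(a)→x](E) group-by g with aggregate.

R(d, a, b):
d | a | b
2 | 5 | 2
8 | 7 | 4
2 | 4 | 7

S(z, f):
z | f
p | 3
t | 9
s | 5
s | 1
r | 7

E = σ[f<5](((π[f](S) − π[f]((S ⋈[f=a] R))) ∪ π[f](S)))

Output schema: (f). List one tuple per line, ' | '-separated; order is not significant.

Subexpression sizes:
  S → 5
  π[f](S) → 5
  S → 5
  R → 3
  (S ⋈[f=a] R) → 2
  π[f]((S ⋈[f=a] R)) → 2
  (π[f](S) − π[f]((S ⋈[f=a] R))) → 3
  S → 5
  π[f](S) → 5
  ((π[f](S) − π[f]((S ⋈[f=a] R))) ∪ π[f](S)) → 8
  σ[f<5](((π[f](S) − π[f]((S ⋈[f=a] R))) ∪ π[f](S))) → 4

== RESULT ==
f
1
1
3
3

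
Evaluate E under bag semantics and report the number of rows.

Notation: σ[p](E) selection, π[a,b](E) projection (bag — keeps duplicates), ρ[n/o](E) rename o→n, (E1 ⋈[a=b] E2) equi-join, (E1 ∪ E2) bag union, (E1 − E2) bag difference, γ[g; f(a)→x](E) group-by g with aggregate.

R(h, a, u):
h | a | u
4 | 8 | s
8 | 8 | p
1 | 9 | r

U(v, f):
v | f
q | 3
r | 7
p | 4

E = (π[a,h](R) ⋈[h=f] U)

Stepwise |·|:
  R → 3
  π[a,h](R) → 3
  U → 3
  (π[a,h](R) ⋈[h=f] U) → 1

|E| = 1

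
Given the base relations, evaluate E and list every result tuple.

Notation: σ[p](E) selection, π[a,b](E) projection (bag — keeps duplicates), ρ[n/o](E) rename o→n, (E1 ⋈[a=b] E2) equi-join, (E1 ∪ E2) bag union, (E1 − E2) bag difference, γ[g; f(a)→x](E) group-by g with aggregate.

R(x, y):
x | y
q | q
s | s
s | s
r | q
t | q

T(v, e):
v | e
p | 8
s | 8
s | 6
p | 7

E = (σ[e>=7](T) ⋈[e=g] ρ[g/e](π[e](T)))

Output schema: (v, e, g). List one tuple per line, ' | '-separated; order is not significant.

Per-node cardinality:
  T → 4
  σ[e>=7](T) → 3
  T → 4
  π[e](T) → 4
  ρ[g/e](π[e](T)) → 4
  (σ[e>=7](T) ⋈[e=g] ρ[g/e](π[e](T))) → 5

== RESULT ==
v | e | g
p | 7 | 7
p | 8 | 8
p | 8 | 8
s | 8 | 8
s | 8 | 8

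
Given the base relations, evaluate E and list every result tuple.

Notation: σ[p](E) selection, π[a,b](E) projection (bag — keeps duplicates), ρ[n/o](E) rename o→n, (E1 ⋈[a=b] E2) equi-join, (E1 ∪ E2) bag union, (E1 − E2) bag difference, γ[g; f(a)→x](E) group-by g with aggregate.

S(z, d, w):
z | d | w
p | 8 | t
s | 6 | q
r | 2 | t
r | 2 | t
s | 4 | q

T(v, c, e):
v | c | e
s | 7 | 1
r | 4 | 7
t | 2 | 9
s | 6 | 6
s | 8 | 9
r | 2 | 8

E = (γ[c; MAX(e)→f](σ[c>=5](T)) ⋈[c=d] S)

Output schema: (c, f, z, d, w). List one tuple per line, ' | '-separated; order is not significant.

Row counts bottom-up:
  T → 6
  σ[c>=5](T) → 3
  γ[c; MAX(e)→f](σ[c>=5](T)) → 3
  S → 5
  (γ[c; MAX(e)→f](σ[c>=5](T)) ⋈[c=d] S) → 2

== RESULT ==
c | f | z | d | w
6 | 6 | s | 6 | q
8 | 9 | p | 8 | t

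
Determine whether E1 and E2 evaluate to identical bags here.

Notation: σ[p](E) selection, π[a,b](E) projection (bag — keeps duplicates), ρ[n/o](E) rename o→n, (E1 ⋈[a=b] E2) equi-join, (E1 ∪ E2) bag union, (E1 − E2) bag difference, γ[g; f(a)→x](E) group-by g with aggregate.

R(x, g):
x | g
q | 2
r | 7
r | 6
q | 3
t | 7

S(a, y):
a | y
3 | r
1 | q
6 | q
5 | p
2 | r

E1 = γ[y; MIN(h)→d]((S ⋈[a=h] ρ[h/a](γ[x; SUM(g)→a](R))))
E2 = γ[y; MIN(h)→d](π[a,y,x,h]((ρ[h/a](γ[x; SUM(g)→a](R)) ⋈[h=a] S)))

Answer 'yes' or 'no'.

E1 per-node cardinality:
  S → 5
  R → 5
  γ[x; SUM(g)→a](R) → 3
  ρ[h/a](γ[x; SUM(g)→a](R)) → 3
  (S ⋈[a=h] ρ[h/a](γ[x; SUM(g)→a](R))) → 1
  γ[y; MIN(h)→d]((S ⋈[a=h] ρ[h/a](γ[x; SUM(g)→a](R)))) → 1
E2 per-node cardinality:
  R → 5
  γ[x; SUM(g)→a](R) → 3
  ρ[h/a](γ[x; SUM(g)→a](R)) → 3
  S → 5
  (ρ[h/a](γ[x; SUM(g)→a](R)) ⋈[h=a] S) → 1
  π[a,y,x,h]((ρ[h/a](γ[x; SUM(g)→a](R)) ⋈[h=a] S)) → 1
  γ[y; MIN(h)→d](π[a,y,x,h]((ρ[h/a](γ[x; SUM(g)→a](R)) ⋈[h=a] S))) → 1

E1 and E2 produce the same multiset:
y | d
p | 5

yes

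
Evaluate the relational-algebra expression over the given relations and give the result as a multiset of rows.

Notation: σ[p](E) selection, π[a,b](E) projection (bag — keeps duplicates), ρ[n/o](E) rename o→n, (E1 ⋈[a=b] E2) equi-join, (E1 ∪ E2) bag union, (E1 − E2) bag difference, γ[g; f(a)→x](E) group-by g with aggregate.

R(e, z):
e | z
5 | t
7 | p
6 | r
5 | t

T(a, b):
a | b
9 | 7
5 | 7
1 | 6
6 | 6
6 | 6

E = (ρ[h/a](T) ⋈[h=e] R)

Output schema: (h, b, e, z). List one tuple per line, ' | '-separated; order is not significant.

Stepwise |·|:
  T → 5
  ρ[h/a](T) → 5
  R → 4
  (ρ[h/a](T) ⋈[h=e] R) → 4

== RESULT ==
h | b | e | z
5 | 7 | 5 | t
5 | 7 | 5 | t
6 | 6 | 6 | r
6 | 6 | 6 | r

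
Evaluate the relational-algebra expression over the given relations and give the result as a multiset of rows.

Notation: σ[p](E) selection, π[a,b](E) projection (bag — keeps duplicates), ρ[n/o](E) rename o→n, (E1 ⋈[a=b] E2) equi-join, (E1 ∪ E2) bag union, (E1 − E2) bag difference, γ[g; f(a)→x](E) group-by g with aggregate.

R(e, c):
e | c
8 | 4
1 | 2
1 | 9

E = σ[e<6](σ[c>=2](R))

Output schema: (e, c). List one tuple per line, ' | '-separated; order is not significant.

Per-node cardinality:
  R → 3
  σ[c>=2](R) → 3
  σ[e<6](σ[c>=2](R)) → 2

== RESULT ==
e | c
1 | 2
1 | 9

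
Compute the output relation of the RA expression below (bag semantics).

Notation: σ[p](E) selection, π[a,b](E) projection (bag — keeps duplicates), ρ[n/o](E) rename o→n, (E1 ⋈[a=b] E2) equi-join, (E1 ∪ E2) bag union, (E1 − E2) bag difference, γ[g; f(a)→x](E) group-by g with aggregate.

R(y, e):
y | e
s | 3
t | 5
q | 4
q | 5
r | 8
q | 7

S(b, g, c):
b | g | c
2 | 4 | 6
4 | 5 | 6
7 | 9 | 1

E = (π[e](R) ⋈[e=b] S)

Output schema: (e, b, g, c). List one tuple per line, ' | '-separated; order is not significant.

Row counts bottom-up:
  R → 6
  π[e](R) → 6
  S → 3
  (π[e](R) ⋈[e=b] S) → 2

== RESULT ==
e | b | g | c
4 | 4 | 5 | 6
7 | 7 | 9 | 1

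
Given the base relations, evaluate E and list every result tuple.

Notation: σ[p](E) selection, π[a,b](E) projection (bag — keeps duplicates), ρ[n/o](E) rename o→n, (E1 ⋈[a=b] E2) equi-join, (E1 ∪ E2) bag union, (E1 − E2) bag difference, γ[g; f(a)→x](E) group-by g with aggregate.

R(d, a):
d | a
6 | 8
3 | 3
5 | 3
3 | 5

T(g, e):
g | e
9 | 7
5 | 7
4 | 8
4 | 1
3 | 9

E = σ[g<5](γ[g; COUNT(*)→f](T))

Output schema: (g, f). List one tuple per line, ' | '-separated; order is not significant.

Per-node cardinality:
  T → 5
  γ[g; COUNT(*)→f](T) → 4
  σ[g<5](γ[g; COUNT(*)→f](T)) → 2

== RESULT ==
g | f
3 | 1
4 | 2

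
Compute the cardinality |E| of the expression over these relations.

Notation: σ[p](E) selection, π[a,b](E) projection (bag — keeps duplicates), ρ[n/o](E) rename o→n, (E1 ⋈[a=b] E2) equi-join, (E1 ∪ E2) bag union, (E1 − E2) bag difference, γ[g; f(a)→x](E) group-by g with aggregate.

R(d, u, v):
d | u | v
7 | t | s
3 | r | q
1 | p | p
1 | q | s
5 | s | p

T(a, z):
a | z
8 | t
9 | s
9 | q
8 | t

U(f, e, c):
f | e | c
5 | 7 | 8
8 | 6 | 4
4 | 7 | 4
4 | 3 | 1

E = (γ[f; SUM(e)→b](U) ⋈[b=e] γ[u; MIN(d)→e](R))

Subexpression sizes:
  U → 4
  γ[f; SUM(e)→b](U) → 3
  R → 5
  γ[u; MIN(d)→e](R) → 5
  (γ[f; SUM(e)→b](U) ⋈[b=e] γ[u; MIN(d)→e](R)) → 1

|E| = 1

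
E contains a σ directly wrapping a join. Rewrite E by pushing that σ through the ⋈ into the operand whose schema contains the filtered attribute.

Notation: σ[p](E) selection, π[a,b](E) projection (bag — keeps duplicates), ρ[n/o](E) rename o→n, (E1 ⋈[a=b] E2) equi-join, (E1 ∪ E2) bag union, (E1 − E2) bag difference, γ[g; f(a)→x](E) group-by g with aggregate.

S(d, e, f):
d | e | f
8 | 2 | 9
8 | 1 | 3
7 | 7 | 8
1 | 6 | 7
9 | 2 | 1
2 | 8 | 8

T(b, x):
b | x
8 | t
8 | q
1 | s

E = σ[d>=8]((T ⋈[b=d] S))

σ filters on d, owned by the right side.
E' = (T ⋈[b=d] σ[d>=8](S))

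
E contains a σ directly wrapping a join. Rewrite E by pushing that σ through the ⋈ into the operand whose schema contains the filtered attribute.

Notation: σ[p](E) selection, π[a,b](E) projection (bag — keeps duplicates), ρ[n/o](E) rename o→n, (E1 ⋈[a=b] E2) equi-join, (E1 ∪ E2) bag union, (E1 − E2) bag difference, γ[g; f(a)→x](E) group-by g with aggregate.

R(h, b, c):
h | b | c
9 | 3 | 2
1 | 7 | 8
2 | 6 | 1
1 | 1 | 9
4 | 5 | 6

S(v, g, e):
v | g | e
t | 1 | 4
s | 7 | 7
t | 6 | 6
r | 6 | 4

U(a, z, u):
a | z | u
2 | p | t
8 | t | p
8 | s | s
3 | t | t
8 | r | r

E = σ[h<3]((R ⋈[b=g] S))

σ filters on h, owned by the left side.
E' = (σ[h<3](R) ⋈[b=g] S)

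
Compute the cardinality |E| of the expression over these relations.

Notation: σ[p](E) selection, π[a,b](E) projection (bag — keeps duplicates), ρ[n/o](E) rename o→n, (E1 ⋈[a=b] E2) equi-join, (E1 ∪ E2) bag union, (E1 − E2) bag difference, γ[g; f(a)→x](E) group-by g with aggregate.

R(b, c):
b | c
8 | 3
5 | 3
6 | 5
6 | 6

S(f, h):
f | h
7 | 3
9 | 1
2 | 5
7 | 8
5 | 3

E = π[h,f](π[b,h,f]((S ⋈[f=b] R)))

Per-node cardinality:
  S → 5
  R → 4
  (S ⋈[f=b] R) → 1
  π[b,h,f]((S ⋈[f=b] R)) → 1
  π[h,f](π[b,h,f]((S ⋈[f=b] R))) → 1

|E| = 1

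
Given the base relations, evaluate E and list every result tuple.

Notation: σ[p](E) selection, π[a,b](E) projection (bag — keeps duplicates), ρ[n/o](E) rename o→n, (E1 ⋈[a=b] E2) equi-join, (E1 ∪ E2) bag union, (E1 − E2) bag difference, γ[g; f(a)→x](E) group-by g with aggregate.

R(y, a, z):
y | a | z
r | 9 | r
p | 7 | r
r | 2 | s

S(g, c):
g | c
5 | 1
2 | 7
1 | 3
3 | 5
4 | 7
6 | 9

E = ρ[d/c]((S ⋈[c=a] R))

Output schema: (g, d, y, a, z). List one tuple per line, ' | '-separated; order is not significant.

Row counts bottom-up:
  S → 6
  R → 3
  (S ⋈[c=a] R) → 3
  ρ[d/c]((S ⋈[c=a] R)) → 3

== RESULT ==
g | d | y | a | z
2 | 7 | p | 7 | r
4 | 7 | p | 7 | r
6 | 9 | r | 9 | r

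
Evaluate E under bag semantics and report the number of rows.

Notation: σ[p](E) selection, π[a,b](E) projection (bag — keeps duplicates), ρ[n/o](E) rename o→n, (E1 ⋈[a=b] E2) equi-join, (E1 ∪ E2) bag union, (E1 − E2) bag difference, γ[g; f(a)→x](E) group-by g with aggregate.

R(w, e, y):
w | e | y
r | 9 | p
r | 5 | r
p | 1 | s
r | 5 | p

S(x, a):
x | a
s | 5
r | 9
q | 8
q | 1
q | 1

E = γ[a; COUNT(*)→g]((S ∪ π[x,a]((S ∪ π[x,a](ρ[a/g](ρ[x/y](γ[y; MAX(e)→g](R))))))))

Stepwise |·|:
  S → 5
  S → 5
  R → 4
  γ[y; MAX(e)→g](R) → 3
  ρ[x/y](γ[y; MAX(e)→g](R)) → 3
  ρ[a/g](ρ[x/y](γ[y; MAX(e)→g](R))) → 3
  π[x,a](ρ[a/g](ρ[x/y](γ[y; MAX(e)→g](R)))) → 3
  (S ∪ π[x,a](ρ[a/g](ρ[x/y](γ[y; MAX(e)→g](R))))) → 8
  π[x,a]((S ∪ π[x,a](ρ[a/g](ρ[x/y](γ[y; MAX(e)→g](R)))))) → 8
  (S ∪ π[x,a]((S ∪ π[x,a](ρ[a/g](ρ[x/y](γ[y; MAX(e)→g](R))))))) → 13
  γ[a; COUNT(*)→g]((S ∪ π[x,a]((S ∪ π[x,a](ρ[a/g](ρ[x/y](γ[y; MAX(e)→g](R)))))))) → 4

|E| = 4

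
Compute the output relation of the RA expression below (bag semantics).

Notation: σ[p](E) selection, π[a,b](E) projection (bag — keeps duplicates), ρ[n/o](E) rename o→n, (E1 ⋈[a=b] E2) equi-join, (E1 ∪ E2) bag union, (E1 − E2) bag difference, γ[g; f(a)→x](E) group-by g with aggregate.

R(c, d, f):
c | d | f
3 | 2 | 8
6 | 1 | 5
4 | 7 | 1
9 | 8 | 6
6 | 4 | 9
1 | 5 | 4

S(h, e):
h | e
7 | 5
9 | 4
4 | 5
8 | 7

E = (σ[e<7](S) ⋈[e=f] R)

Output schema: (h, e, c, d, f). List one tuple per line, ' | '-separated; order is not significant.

Row counts bottom-up:
  S → 4
  σ[e<7](S) → 3
  R → 6
  (σ[e<7](S) ⋈[e=f] R) → 3

== RESULT ==
h | e | c | d | f
4 | 5 | 6 | 1 | 5
7 | 5 | 6 | 1 | 5
9 | 4 | 1 | 5 | 4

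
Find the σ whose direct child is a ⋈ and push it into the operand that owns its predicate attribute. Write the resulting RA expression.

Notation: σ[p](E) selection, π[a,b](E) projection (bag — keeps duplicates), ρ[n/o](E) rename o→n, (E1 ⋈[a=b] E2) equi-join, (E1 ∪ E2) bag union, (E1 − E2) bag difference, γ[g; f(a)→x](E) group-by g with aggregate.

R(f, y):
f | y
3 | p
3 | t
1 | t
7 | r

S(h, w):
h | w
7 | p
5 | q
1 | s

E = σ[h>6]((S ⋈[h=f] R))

σ filters on h, owned by the left side.
E' = (σ[h>6](S) ⋈[h=f] R)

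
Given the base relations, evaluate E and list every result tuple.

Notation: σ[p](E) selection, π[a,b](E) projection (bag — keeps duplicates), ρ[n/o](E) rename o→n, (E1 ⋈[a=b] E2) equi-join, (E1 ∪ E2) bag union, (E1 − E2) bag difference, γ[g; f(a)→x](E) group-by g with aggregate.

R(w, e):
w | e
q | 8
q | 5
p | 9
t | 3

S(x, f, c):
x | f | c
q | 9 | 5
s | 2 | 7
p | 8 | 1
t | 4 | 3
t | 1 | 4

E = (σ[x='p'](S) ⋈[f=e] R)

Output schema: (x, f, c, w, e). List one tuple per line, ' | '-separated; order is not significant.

Subexpression sizes:
  S → 5
  σ[x='p'](S) → 1
  R → 4
  (σ[x='p'](S) ⋈[f=e] R) → 1

== RESULT ==
x | f | c | w | e
p | 8 | 1 | q | 8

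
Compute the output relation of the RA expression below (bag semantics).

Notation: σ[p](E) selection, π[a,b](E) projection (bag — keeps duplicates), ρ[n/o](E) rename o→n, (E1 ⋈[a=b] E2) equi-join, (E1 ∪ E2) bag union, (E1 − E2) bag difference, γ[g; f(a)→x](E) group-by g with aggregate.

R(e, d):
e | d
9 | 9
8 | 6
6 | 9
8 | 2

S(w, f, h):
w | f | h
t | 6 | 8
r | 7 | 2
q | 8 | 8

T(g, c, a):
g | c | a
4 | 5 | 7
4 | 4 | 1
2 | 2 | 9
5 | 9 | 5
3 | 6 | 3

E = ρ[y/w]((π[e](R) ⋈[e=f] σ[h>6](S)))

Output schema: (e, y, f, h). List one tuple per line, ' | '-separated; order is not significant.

Subexpression sizes:
  R → 4
  π[e](R) → 4
  S → 3
  σ[h>6](S) → 2
  (π[e](R) ⋈[e=f] σ[h>6](S)) → 3
  ρ[y/w]((π[e](R) ⋈[e=f] σ[h>6](S))) → 3

== RESULT ==
e | y | f | h
6 | t | 6 | 8
8 | q | 8 | 8
8 | q | 8 | 8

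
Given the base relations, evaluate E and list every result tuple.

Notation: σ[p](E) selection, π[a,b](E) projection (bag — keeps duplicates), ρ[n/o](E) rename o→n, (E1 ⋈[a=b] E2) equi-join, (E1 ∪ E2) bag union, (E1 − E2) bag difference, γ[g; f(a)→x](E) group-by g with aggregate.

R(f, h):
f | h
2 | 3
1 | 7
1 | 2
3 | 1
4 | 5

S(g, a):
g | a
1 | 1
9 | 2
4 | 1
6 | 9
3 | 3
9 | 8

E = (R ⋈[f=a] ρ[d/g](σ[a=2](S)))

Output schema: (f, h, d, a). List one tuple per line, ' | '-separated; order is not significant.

Per-node cardinality:
  R → 5
  S → 6
  σ[a=2](S) → 1
  ρ[d/g](σ[a=2](S)) → 1
  (R ⋈[f=a] ρ[d/g](σ[a=2](S))) → 1

== RESULT ==
f | h | d | a
2 | 3 | 9 | 2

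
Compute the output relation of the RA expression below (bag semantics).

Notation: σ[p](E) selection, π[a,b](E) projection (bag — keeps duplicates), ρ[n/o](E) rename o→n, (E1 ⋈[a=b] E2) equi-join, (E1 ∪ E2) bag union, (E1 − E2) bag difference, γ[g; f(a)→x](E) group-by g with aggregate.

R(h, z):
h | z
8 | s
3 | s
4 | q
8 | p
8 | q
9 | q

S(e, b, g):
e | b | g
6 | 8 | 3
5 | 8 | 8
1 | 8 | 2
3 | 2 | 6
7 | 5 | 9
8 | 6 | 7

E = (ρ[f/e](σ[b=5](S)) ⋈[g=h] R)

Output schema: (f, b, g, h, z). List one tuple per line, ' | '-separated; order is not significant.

Row counts bottom-up:
  S → 6
  σ[b=5](S) → 1
  ρ[f/e](σ[b=5](S)) → 1
  R → 6
  (ρ[f/e](σ[b=5](S)) ⋈[g=h] R) → 1

== RESULT ==
f | b | g | h | z
7 | 5 | 9 | 9 | q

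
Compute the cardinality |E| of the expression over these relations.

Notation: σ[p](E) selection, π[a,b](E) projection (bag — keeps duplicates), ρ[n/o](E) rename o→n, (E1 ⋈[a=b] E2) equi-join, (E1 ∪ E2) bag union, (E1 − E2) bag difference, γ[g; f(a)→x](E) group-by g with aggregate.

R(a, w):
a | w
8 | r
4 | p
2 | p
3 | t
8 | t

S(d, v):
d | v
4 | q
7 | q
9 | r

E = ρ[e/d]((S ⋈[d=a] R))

Stepwise |·|:
  S → 3
  R → 5
  (S ⋈[d=a] R) → 1
  ρ[e/d]((S ⋈[d=a] R)) → 1

|E| = 1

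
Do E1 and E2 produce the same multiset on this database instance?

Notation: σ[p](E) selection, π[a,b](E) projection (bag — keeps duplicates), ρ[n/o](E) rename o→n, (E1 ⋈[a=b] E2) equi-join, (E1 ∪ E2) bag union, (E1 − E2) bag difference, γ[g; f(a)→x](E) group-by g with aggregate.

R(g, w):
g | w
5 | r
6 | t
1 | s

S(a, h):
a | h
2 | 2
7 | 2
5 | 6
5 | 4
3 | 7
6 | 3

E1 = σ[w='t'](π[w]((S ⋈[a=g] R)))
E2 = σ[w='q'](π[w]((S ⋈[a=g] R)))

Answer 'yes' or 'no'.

E1 per-node cardinality:
  S → 6
  R → 3
  (S ⋈[a=g] R) → 3
  π[w]((S ⋈[a=g] R)) → 3
  σ[w='t'](π[w]((S ⋈[a=g] R))) → 1
E2 per-node cardinality:
  S → 6
  R → 3
  (S ⋈[a=g] R) → 3
  π[w]((S ⋈[a=g] R)) → 3
  σ[w='q'](π[w]((S ⋈[a=g] R))) → 0

E1 result:
w
t
E2 result:
w
(0 rows)
Witness: ('t',) appears 1× in E1 but 0× in E2.

no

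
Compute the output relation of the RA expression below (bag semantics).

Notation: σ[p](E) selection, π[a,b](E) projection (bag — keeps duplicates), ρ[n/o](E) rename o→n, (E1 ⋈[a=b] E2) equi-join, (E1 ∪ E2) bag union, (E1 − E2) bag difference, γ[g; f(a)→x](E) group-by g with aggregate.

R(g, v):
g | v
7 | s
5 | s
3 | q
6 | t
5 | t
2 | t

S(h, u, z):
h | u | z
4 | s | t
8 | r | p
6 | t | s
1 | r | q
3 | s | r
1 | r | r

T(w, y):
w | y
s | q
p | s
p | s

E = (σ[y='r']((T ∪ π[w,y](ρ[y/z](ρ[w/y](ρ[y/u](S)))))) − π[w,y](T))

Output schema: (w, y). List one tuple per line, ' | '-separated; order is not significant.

Subexpression sizes:
  T → 3
  S → 6
  ρ[y/u](S) → 6
  ρ[w/y](ρ[y/u](S)) → 6
  ρ[y/z](ρ[w/y](ρ[y/u](S))) → 6
  π[w,y](ρ[y/z](ρ[w/y](ρ[y/u](S)))) → 6
  (T ∪ π[w,y](ρ[y/z](ρ[w/y](ρ[y/u](S))))) → 9
  σ[y='r']((T ∪ π[w,y](ρ[y/z](ρ[w/y](ρ[y/u](S)))))) → 2
  T → 3
  π[w,y](T) → 3
  (σ[y='r']((T ∪ π[w,y](ρ[y/z](ρ[w/y](ρ[y/u](S)))))) − π[w,y](T)) → 2

== RESULT ==
w | y
r | r
s | r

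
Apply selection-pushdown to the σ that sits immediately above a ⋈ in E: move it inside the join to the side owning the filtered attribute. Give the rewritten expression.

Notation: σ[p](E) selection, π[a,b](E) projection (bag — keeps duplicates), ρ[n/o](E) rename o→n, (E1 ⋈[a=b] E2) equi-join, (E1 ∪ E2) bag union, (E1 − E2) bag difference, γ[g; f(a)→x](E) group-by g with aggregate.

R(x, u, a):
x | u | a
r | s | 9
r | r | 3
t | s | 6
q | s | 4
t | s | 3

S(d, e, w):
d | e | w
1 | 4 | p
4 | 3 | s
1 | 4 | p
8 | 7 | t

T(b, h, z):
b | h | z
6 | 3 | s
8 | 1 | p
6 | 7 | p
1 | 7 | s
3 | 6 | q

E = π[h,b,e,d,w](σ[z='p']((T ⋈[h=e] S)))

σ filters on z, owned by the left side.
E' = π[h,b,e,d,w]((σ[z='p'](T) ⋈[h=e] S))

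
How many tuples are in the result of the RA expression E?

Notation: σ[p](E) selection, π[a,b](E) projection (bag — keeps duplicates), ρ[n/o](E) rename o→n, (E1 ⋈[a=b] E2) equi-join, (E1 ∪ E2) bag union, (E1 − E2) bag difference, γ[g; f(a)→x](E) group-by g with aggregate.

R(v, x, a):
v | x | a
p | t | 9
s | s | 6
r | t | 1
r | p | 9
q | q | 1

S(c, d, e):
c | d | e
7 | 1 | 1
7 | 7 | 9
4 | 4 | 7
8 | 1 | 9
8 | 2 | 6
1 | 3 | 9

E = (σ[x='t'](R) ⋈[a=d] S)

Row counts bottom-up:
  R → 5
  σ[x='t'](R) → 2
  S → 6
  (σ[x='t'](R) ⋈[a=d] S) → 2

|E| = 2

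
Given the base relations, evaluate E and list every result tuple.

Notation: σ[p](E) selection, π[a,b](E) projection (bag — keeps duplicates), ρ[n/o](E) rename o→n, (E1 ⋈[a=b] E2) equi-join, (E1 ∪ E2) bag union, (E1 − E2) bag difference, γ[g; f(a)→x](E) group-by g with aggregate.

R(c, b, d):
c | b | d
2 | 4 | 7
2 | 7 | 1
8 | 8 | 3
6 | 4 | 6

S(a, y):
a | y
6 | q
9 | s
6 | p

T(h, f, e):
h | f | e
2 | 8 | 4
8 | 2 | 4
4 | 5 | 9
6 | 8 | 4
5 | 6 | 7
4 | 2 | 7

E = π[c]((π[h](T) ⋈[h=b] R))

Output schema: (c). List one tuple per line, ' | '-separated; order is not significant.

Per-node cardinality:
  T → 6
  π[h](T) → 6
  R → 4
  (π[h](T) ⋈[h=b] R) → 5
  π[c]((π[h](T) ⋈[h=b] R)) → 5

== RESULT ==
c
2
2
6
6
8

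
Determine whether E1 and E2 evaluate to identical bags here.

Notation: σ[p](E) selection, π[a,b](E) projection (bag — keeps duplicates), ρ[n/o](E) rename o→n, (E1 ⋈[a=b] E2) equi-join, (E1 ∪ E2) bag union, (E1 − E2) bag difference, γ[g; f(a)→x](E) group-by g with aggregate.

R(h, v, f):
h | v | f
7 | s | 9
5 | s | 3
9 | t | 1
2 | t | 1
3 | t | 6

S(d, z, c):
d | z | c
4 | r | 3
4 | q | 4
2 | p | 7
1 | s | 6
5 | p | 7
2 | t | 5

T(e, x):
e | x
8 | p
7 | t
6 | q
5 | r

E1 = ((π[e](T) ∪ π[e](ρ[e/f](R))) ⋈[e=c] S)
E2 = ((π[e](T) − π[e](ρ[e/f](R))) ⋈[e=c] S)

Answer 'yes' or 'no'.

E1 row counts bottom-up:
  T → 4
  π[e](T) → 4
  R → 5
  ρ[e/f](R) → 5
  π[e](ρ[e/f](R)) → 5
  (π[e](T) ∪ π[e](ρ[e/f](R))) → 9
  S → 6
  ((π[e](T) ∪ π[e](ρ[e/f](R))) ⋈[e=c] S) → 6
E2 row counts bottom-up:
  T → 4
  π[e](T) → 4
  R → 5
  ρ[e/f](R) → 5
  π[e](ρ[e/f](R)) → 5
  (π[e](T) − π[e](ρ[e/f](R))) → 3
  S → 6
  ((π[e](T) − π[e](ρ[e/f](R))) ⋈[e=c] S) → 3

E1 result:
e | d | z | c
3 | 4 | r | 3
5 | 2 | t | 5
6 | 1 | s | 6
6 | 1 | s | 6
7 | 2 | p | 7
7 | 5 | p | 7
E2 result:
e | d | z | c
5 | 2 | t | 5
7 | 2 | p | 7
7 | 5 | p | 7
Witness: (6, 1, 's', 6) appears 2× in E1 but 0× in E2.

no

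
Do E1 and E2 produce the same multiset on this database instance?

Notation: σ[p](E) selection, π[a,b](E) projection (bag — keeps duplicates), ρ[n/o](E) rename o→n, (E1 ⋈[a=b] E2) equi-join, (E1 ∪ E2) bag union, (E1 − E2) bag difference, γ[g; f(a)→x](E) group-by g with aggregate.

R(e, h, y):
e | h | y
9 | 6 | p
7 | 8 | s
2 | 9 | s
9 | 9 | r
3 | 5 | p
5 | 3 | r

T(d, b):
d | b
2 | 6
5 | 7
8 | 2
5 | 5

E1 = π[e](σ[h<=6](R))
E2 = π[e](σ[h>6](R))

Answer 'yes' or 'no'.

E1 per-node cardinality:
  R → 6
  σ[h<=6](R) → 3
  π[e](σ[h<=6](R)) → 3
E2 per-node cardinality:
  R → 6
  σ[h>6](R) → 3
  π[e](σ[h>6](R)) → 3

E1 result:
e
3
5
9
E2 result:
e
2
7
9
Witness: (7,) appears 0× in E1 but 1× in E2.

no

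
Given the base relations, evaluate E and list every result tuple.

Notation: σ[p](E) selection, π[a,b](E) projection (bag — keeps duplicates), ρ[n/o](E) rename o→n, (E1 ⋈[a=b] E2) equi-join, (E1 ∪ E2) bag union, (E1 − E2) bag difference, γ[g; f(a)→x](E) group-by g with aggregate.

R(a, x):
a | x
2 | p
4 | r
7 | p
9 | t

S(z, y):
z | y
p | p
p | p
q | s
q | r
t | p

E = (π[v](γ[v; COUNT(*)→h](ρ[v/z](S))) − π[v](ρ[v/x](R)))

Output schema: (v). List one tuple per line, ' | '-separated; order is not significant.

Stepwise |·|:
  S → 5
  ρ[v/z](S) → 5
  γ[v; COUNT(*)→h](ρ[v/z](S)) → 3
  π[v](γ[v; COUNT(*)→h](ρ[v/z](S))) → 3
  R → 4
  ρ[v/x](R) → 4
  π[v](ρ[v/x](R)) → 4
  (π[v](γ[v; COUNT(*)→h](ρ[v/z](S))) − π[v](ρ[v/x](R))) → 1

== RESULT ==
v
q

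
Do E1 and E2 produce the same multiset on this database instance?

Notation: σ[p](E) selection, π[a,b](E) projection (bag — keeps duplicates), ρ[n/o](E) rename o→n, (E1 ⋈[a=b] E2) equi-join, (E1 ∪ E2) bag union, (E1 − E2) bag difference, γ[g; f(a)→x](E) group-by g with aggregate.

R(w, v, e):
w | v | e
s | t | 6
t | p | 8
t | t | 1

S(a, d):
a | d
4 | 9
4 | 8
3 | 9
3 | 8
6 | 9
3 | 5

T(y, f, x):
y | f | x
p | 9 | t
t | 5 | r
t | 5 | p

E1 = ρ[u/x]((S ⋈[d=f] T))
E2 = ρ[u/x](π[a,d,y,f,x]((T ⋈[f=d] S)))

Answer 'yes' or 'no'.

E1 per-node cardinality:
  S → 6
  T → 3
  (S ⋈[d=f] T) → 5
  ρ[u/x]((S ⋈[d=f] T)) → 5
E2 per-node cardinality:
  T → 3
  S → 6
  (T ⋈[f=d] S) → 5
  π[a,d,y,f,x]((T ⋈[f=d] S)) → 5
  ρ[u/x](π[a,d,y,f,x]((T ⋈[f=d] S))) → 5

E1 and E2 produce the same multiset:
a | d | y | f | u
3 | 5 | t | 5 | p
3 | 5 | t | 5 | r
3 | 9 | p | 9 | t
4 | 9 | p | 9 | t
6 | 9 | p | 9 | t

yes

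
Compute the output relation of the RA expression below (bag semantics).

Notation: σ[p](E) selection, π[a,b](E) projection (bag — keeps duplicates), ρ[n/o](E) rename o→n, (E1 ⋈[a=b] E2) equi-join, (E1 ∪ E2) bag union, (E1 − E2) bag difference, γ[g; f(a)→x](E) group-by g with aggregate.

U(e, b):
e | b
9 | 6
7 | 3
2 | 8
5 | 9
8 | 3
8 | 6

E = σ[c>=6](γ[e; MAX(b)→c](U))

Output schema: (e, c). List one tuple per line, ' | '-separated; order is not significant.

Stepwise |·|:
  U → 6
  γ[e; MAX(b)→c](U) → 5
  σ[c>=6](γ[e; MAX(b)→c](U)) → 4

== RESULT ==
e | c
2 | 8
5 | 9
8 | 6
9 | 6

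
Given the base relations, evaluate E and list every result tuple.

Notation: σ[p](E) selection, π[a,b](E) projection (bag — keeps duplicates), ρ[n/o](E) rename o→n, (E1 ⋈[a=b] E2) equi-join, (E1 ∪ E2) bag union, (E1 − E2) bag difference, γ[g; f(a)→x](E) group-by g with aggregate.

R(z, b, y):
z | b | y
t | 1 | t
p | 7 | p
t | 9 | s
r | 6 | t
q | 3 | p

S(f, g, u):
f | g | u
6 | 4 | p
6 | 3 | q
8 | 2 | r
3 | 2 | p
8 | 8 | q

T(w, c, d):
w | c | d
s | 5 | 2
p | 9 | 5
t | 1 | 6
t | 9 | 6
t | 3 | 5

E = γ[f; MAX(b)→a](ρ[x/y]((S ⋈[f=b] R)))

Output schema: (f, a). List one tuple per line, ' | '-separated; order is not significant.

Stepwise |·|:
  S → 5
  R → 5
  (S ⋈[f=b] R) → 3
  ρ[x/y]((S ⋈[f=b] R)) → 3
  γ[f; MAX(b)→a](ρ[x/y]((S ⋈[f=b] R))) → 2

== RESULT ==
f | a
3 | 3
6 | 6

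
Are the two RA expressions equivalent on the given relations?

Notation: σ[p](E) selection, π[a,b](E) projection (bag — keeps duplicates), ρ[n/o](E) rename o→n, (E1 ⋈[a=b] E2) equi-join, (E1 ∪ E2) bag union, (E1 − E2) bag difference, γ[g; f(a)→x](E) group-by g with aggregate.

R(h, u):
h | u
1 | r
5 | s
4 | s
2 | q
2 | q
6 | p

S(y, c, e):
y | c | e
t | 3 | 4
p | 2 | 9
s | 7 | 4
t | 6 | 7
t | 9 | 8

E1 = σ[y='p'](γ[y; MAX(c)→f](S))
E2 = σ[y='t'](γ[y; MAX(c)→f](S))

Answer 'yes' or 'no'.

E1 row counts bottom-up:
  S → 5
  γ[y; MAX(c)→f](S) → 3
  σ[y='p'](γ[y; MAX(c)→f](S)) → 1
E2 row counts bottom-up:
  S → 5
  γ[y; MAX(c)→f](S) → 3
  σ[y='t'](γ[y; MAX(c)→f](S)) → 1

E1 result:
y | f
p | 2
E2 result:
y | f
t | 9
Witness: ('t', 9) appears 0× in E1 but 1× in E2.

no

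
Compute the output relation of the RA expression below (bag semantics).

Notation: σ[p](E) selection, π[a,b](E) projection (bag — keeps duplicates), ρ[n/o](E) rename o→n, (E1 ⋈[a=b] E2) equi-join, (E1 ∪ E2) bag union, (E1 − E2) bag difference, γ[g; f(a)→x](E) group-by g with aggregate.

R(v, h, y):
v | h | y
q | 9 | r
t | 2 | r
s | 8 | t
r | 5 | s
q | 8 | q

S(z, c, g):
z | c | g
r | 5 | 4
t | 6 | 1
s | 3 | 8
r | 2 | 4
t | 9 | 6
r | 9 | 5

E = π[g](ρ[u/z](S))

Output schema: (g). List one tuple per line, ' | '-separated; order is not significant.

Row counts bottom-up:
  S → 6
  ρ[u/z](S) → 6
  π[g](ρ[u/z](S)) → 6

== RESULT ==
g
1
4
4
5
6
8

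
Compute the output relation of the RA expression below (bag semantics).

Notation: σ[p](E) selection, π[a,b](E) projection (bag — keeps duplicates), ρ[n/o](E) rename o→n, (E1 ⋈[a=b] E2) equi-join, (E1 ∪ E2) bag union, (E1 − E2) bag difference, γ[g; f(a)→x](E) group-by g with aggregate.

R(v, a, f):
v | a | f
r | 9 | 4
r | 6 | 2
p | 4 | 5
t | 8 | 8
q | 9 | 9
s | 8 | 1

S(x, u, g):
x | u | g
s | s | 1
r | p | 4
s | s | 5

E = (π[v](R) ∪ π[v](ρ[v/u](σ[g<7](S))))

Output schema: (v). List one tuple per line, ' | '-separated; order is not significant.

Stepwise |·|:
  R → 6
  π[v](R) → 6
  S → 3
  σ[g<7](S) → 3
  ρ[v/u](σ[g<7](S)) → 3
  π[v](ρ[v/u](σ[g<7](S))) → 3
  (π[v](R) ∪ π[v](ρ[v/u](σ[g<7](S)))) → 9

== RESULT ==
v
p
p
q
r
r
s
s
s
t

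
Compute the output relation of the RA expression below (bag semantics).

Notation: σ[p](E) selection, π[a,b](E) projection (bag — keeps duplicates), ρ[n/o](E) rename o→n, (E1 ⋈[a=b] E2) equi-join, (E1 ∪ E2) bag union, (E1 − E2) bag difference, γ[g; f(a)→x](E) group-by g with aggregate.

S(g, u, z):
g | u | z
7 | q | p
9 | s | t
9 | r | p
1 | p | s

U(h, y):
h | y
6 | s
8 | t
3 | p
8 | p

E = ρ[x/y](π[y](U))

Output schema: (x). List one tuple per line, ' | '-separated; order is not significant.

Subexpression sizes:
  U → 4
  π[y](U) → 4
  ρ[x/y](π[y](U)) → 4

== RESULT ==
x
p
p
s
t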